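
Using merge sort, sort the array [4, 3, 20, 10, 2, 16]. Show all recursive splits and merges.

Merge sort trace:

Split: [4, 3, 20, 10, 2, 16] -> [4, 3, 20] and [10, 2, 16]
  Split: [4, 3, 20] -> [4] and [3, 20]
    Split: [3, 20] -> [3] and [20]
    Merge: [3] + [20] -> [3, 20]
  Merge: [4] + [3, 20] -> [3, 4, 20]
  Split: [10, 2, 16] -> [10] and [2, 16]
    Split: [2, 16] -> [2] and [16]
    Merge: [2] + [16] -> [2, 16]
  Merge: [10] + [2, 16] -> [2, 10, 16]
Merge: [3, 4, 20] + [2, 10, 16] -> [2, 3, 4, 10, 16, 20]

Final sorted array: [2, 3, 4, 10, 16, 20]

The merge sort proceeds by recursively splitting the array and merging sorted halves.
After all merges, the sorted array is [2, 3, 4, 10, 16, 20].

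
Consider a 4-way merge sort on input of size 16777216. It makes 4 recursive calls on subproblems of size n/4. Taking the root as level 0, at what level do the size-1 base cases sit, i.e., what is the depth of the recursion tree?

For divide and conquer with division factor 4:

Problem sizes at each level:
Level 0: 16777216
Level 1: 4194304
Level 2: 1048576
Level 3: 262144
Level 4: 65536
Level 5: 16384
Level 6: 4096
Level 7: 1024
Level 8: 256
Level 9: 64
Level 10: 16
Level 11: 4
Level 12: 1

The root is level 0 and the size-1 base case is level 12 (the tree spans levels 0 through 12, i.e. 13 levels counting the root), so the depth is the number of divisions: log_4(16777216) = 12

The recursion tree depth is log_4(16777216) = 12. At each level, the problem size is divided by 4, so it takes 12 divisions to reduce to a base case of size 1. The algorithm makes 4 recursive calls at each level.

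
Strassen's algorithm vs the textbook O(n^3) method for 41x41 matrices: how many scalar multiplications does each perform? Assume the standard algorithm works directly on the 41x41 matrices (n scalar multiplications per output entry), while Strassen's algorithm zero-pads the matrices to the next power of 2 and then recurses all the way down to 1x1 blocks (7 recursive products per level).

Matrix multiplication for 41x41 matrices:

Strassen's algorithm requires power-of-2 dimensions. Pad 41x41 to 64x64 (next power of 2).

Standard algorithm: 41^3 = 68921 multiplications
Strassen's algorithm: 7^(log2(64)) = 7^6 = 117649 multiplications
Difference: 68921 - 117649 = -48728 (Strassen uses MORE here due to padding overhead — for small or just-over-power-of-2 n, padding can outweigh the per-level savings)

Standard: 68921 multiplications (41^3). Strassen: 117649 multiplications (7^6, after padding to 64x64). Strassen reduces 8 recursive multiplications to 7 at each level.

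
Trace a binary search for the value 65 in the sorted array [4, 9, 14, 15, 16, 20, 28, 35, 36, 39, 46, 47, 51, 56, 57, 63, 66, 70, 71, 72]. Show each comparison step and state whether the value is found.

Binary search for 65 in [4, 9, 14, 15, 16, 20, 28, 35, 36, 39, 46, 47, 51, 56, 57, 63, 66, 70, 71, 72]:

lo=0, hi=19, mid=9, arr[mid]=39 -> 39 < 65, search right half
lo=10, hi=19, mid=14, arr[mid]=57 -> 57 < 65, search right half
lo=15, hi=19, mid=17, arr[mid]=70 -> 70 > 65, search left half
lo=15, hi=16, mid=15, arr[mid]=63 -> 63 < 65, search right half
lo=16, hi=16, mid=16, arr[mid]=66 -> 66 > 65, search left half
lo=16 > hi=15, target 65 not found

Binary search determines that 65 is not in the array after 5 comparisons. The search space was exhausted without finding the target.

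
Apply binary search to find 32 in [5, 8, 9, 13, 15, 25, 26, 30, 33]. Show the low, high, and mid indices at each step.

Binary search for 32 in [5, 8, 9, 13, 15, 25, 26, 30, 33]:

lo=0, hi=8, mid=4, arr[mid]=15 -> 15 < 32, search right half
lo=5, hi=8, mid=6, arr[mid]=26 -> 26 < 32, search right half
lo=7, hi=8, mid=7, arr[mid]=30 -> 30 < 32, search right half
lo=8, hi=8, mid=8, arr[mid]=33 -> 33 > 32, search left half
lo=8 > hi=7, target 32 not found

Binary search determines that 32 is not in the array after 4 comparisons. The search space was exhausted without finding the target.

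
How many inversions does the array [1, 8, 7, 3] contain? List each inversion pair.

Finding inversions in [1, 8, 7, 3]:

(1, 2): arr[1]=8 > arr[2]=7
(1, 3): arr[1]=8 > arr[3]=3
(2, 3): arr[2]=7 > arr[3]=3

Total inversions: 3

The array has 3 inversion(s): (1,2), (1,3), (2,3). Each pair (i,j) satisfies i < j and arr[i] > arr[j].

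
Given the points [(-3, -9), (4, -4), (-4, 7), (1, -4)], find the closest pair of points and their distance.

Computing all pairwise distances among 4 points:

d((-3, -9), (4, -4)) = 8.6023
d((-3, -9), (-4, 7)) = 16.0312
d((-3, -9), (1, -4)) = 6.4031
d((4, -4), (-4, 7)) = 13.6015
d((4, -4), (1, -4)) = 3.0 <-- minimum
d((-4, 7), (1, -4)) = 12.083

Closest pair: (4, -4) and (1, -4) with distance 3.0

The closest pair is (4, -4) and (1, -4) with Euclidean distance 3.0. For 4 points, brute-force pairwise comparison is shown above. For large n, the divide-and-conquer algorithm (sort by x, recurse on halves, check the dividing strip) achieves O(n log n).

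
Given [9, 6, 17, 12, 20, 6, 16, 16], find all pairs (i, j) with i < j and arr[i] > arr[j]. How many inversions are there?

Finding inversions in [9, 6, 17, 12, 20, 6, 16, 16]:

(0, 1): arr[0]=9 > arr[1]=6
(0, 5): arr[0]=9 > arr[5]=6
(2, 3): arr[2]=17 > arr[3]=12
(2, 5): arr[2]=17 > arr[5]=6
(2, 6): arr[2]=17 > arr[6]=16
(2, 7): arr[2]=17 > arr[7]=16
(3, 5): arr[3]=12 > arr[5]=6
(4, 5): arr[4]=20 > arr[5]=6
(4, 6): arr[4]=20 > arr[6]=16
(4, 7): arr[4]=20 > arr[7]=16

Total inversions: 10

The array has 10 inversion(s): (0,1), (0,5), (2,3), (2,5), (2,6), (2,7), (3,5), (4,5), (4,6), (4,7). Each pair (i,j) satisfies i < j and arr[i] > arr[j].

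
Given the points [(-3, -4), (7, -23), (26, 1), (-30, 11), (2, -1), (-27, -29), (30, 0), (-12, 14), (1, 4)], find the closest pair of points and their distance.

Computing all pairwise distances among 9 points:

d((-3, -4), (7, -23)) = 21.4709
d((-3, -4), (26, 1)) = 29.4279
d((-3, -4), (-30, 11)) = 30.8869
d((-3, -4), (2, -1)) = 5.831
d((-3, -4), (-27, -29)) = 34.6554
d((-3, -4), (30, 0)) = 33.2415
d((-3, -4), (-12, 14)) = 20.1246
d((-3, -4), (1, 4)) = 8.9443
d((7, -23), (26, 1)) = 30.6105
d((7, -23), (-30, 11)) = 50.2494
d((7, -23), (2, -1)) = 22.561
d((7, -23), (-27, -29)) = 34.5254
d((7, -23), (30, 0)) = 32.5269
d((7, -23), (-12, 14)) = 41.5933
d((7, -23), (1, 4)) = 27.6586
d((26, 1), (-30, 11)) = 56.8859
d((26, 1), (2, -1)) = 24.0832
d((26, 1), (-27, -29)) = 60.9016
d((26, 1), (30, 0)) = 4.1231 <-- minimum
d((26, 1), (-12, 14)) = 40.1622
d((26, 1), (1, 4)) = 25.1794
d((-30, 11), (2, -1)) = 34.176
d((-30, 11), (-27, -29)) = 40.1123
d((-30, 11), (30, 0)) = 61.0
d((-30, 11), (-12, 14)) = 18.2483
d((-30, 11), (1, 4)) = 31.7805
d((2, -1), (-27, -29)) = 40.3113
d((2, -1), (30, 0)) = 28.0179
d((2, -1), (-12, 14)) = 20.5183
d((2, -1), (1, 4)) = 5.099
d((-27, -29), (30, 0)) = 63.9531
d((-27, -29), (-12, 14)) = 45.5412
d((-27, -29), (1, 4)) = 43.2782
d((30, 0), (-12, 14)) = 44.2719
d((30, 0), (1, 4)) = 29.2746
d((-12, 14), (1, 4)) = 16.4012

Closest pair: (26, 1) and (30, 0) with distance 4.1231

The closest pair is (26, 1) and (30, 0) with Euclidean distance 4.1231. For 9 points, brute-force pairwise comparison is shown above. For large n, the divide-and-conquer algorithm (sort by x, recurse on halves, check the dividing strip) achieves O(n log n).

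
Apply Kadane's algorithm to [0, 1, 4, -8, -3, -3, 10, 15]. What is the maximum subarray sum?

Using Kadane's algorithm on [0, 1, 4, -8, -3, -3, 10, 15]:

Scanning through the array:
Position 1 (value 1): max_ending_here = 1, max_so_far = 1
Position 2 (value 4): max_ending_here = 5, max_so_far = 5
Position 3 (value -8): max_ending_here = -3, max_so_far = 5
Position 4 (value -3): max_ending_here = -3, max_so_far = 5
Position 5 (value -3): max_ending_here = -3, max_so_far = 5
Position 6 (value 10): max_ending_here = 10, max_so_far = 10
Position 7 (value 15): max_ending_here = 25, max_so_far = 25

Maximum subarray: [10, 15]
Maximum sum: 25

The maximum subarray is [10, 15] with sum 25. This subarray runs from index 6 to index 7.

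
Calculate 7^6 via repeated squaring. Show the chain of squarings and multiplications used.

Computing 7^6 by squaring (build up from 7^1; each line after the first costs one multiplication):

7^1 = 7
7^2 = (7^1)^2 = 7^2 = 49
7^3 = 7 * 7^2 = 7 * 49 = 343
7^6 = (7^3)^2 = 343^2 = 117649

Result: 117649
Multiplications needed: 3 (3 lines after 7^1)

7^6 = 117649. Using exponentiation by squaring, this requires 3 multiplications. The key idea: if the exponent is even, square the half-power; if odd, multiply by the base once.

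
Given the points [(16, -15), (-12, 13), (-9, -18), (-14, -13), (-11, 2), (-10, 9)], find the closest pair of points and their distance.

Computing all pairwise distances among 6 points:

d((16, -15), (-12, 13)) = 39.598
d((16, -15), (-9, -18)) = 25.1794
d((16, -15), (-14, -13)) = 30.0666
d((16, -15), (-11, 2)) = 31.9061
d((16, -15), (-10, 9)) = 35.3836
d((-12, 13), (-9, -18)) = 31.1448
d((-12, 13), (-14, -13)) = 26.0768
d((-12, 13), (-11, 2)) = 11.0454
d((-12, 13), (-10, 9)) = 4.4721 <-- minimum
d((-9, -18), (-14, -13)) = 7.0711
d((-9, -18), (-11, 2)) = 20.0998
d((-9, -18), (-10, 9)) = 27.0185
d((-14, -13), (-11, 2)) = 15.2971
d((-14, -13), (-10, 9)) = 22.3607
d((-11, 2), (-10, 9)) = 7.0711

Closest pair: (-12, 13) and (-10, 9) with distance 4.4721

The closest pair is (-12, 13) and (-10, 9) with Euclidean distance 4.4721. For 6 points, brute-force pairwise comparison is shown above. For large n, the divide-and-conquer algorithm (sort by x, recurse on halves, check the dividing strip) achieves O(n log n).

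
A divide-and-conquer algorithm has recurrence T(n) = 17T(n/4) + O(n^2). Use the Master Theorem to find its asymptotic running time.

Master Theorem for T(n) = 17T(n/4) + O(n^2):

a = 17, b = 4, c = 2
log_b(a) = log_4(17) = 2.0437

Case 1: c = 2 < log_4(17) = 2.0437
T(n) = O(n^(log_4 17))

For T(n) = 17T(n/4) + O(n^2): log_4(17) = 2.0437. This is Case 1 of the Master Theorem (c < log_b(a), work dominated by leaves), giving O(n^(log_4 17)).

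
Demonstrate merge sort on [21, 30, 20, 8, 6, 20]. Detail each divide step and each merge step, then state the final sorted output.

Merge sort trace:

Split: [21, 30, 20, 8, 6, 20] -> [21, 30, 20] and [8, 6, 20]
  Split: [21, 30, 20] -> [21] and [30, 20]
    Split: [30, 20] -> [30] and [20]
    Merge: [30] + [20] -> [20, 30]
  Merge: [21] + [20, 30] -> [20, 21, 30]
  Split: [8, 6, 20] -> [8] and [6, 20]
    Split: [6, 20] -> [6] and [20]
    Merge: [6] + [20] -> [6, 20]
  Merge: [8] + [6, 20] -> [6, 8, 20]
Merge: [20, 21, 30] + [6, 8, 20] -> [6, 8, 20, 20, 21, 30]

Final sorted array: [6, 8, 20, 20, 21, 30]

The merge sort proceeds by recursively splitting the array and merging sorted halves.
After all merges, the sorted array is [6, 8, 20, 20, 21, 30].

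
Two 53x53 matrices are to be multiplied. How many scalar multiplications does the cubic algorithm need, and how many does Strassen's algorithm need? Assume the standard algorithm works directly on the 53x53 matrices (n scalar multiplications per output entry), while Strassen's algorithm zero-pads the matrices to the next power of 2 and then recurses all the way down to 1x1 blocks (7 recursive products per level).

Matrix multiplication for 53x53 matrices:

Strassen's algorithm requires power-of-2 dimensions. Pad 53x53 to 64x64 (next power of 2).

Standard algorithm: 53^3 = 148877 multiplications
Strassen's algorithm: 7^(log2(64)) = 7^6 = 117649 multiplications
Savings: 148877 - 117649 = 31228 multiplications

Standard: 148877 multiplications (53^3). Strassen: 117649 multiplications (7^6, after padding to 64x64). Strassen reduces 8 recursive multiplications to 7 at each level.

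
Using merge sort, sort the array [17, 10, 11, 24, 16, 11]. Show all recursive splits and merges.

Merge sort trace:

Split: [17, 10, 11, 24, 16, 11] -> [17, 10, 11] and [24, 16, 11]
  Split: [17, 10, 11] -> [17] and [10, 11]
    Split: [10, 11] -> [10] and [11]
    Merge: [10] + [11] -> [10, 11]
  Merge: [17] + [10, 11] -> [10, 11, 17]
  Split: [24, 16, 11] -> [24] and [16, 11]
    Split: [16, 11] -> [16] and [11]
    Merge: [16] + [11] -> [11, 16]
  Merge: [24] + [11, 16] -> [11, 16, 24]
Merge: [10, 11, 17] + [11, 16, 24] -> [10, 11, 11, 16, 17, 24]

Final sorted array: [10, 11, 11, 16, 17, 24]

The merge sort proceeds by recursively splitting the array and merging sorted halves.
After all merges, the sorted array is [10, 11, 11, 16, 17, 24].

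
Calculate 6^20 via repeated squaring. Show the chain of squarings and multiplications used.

Computing 6^20 by squaring (build up from 6^1; each line after the first costs one multiplication):

6^1 = 6
6^2 = (6^1)^2 = 6^2 = 36
6^4 = (6^2)^2 = 36^2 = 1296
6^5 = 6 * 6^4 = 6 * 1296 = 7776
6^10 = (6^5)^2 = 7776^2 = 60466176
6^20 = (6^10)^2 = 60466176^2 = 3656158440062976

Result: 3656158440062976
Multiplications needed: 5 (5 lines after 6^1)

6^20 = 3656158440062976. Using exponentiation by squaring, this requires 5 multiplications. The key idea: if the exponent is even, square the half-power; if odd, multiply by the base once.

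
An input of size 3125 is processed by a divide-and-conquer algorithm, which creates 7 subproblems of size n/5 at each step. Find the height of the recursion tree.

For divide and conquer with division factor 5:

Problem sizes at each level:
Level 0: 3125
Level 1: 625
Level 2: 125
Level 3: 25
Level 4: 5
Level 5: 1

The root is level 0 and the size-1 base case is level 5 (the tree spans levels 0 through 5, i.e. 6 levels counting the root), so the depth is the number of divisions: log_5(3125) = 5

The recursion tree depth is log_5(3125) = 5. At each level, the problem size is divided by 5, so it takes 5 divisions to reduce to a base case of size 1. The algorithm makes 7 recursive calls at each level.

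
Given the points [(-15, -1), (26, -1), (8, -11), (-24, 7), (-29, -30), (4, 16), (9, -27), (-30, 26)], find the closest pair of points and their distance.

Computing all pairwise distances among 8 points:

d((-15, -1), (26, -1)) = 41.0
d((-15, -1), (8, -11)) = 25.0799
d((-15, -1), (-24, 7)) = 12.0416 <-- minimum
d((-15, -1), (-29, -30)) = 32.2025
d((-15, -1), (4, 16)) = 25.4951
d((-15, -1), (9, -27)) = 35.3836
d((-15, -1), (-30, 26)) = 30.8869
d((26, -1), (8, -11)) = 20.5913
d((26, -1), (-24, 7)) = 50.636
d((26, -1), (-29, -30)) = 62.1772
d((26, -1), (4, 16)) = 27.8029
d((26, -1), (9, -27)) = 31.0644
d((26, -1), (-30, 26)) = 62.1691
d((8, -11), (-24, 7)) = 36.7151
d((8, -11), (-29, -30)) = 41.5933
d((8, -11), (4, 16)) = 27.2947
d((8, -11), (9, -27)) = 16.0312
d((8, -11), (-30, 26)) = 53.0377
d((-24, 7), (-29, -30)) = 37.3363
d((-24, 7), (4, 16)) = 29.4109
d((-24, 7), (9, -27)) = 47.3814
d((-24, 7), (-30, 26)) = 19.9249
d((-29, -30), (4, 16)) = 56.6127
d((-29, -30), (9, -27)) = 38.1182
d((-29, -30), (-30, 26)) = 56.0089
d((4, 16), (9, -27)) = 43.2897
d((4, 16), (-30, 26)) = 35.4401
d((9, -27), (-30, 26)) = 65.8027

Closest pair: (-15, -1) and (-24, 7) with distance 12.0416

The closest pair is (-15, -1) and (-24, 7) with Euclidean distance 12.0416. For 8 points, brute-force pairwise comparison is shown above. For large n, the divide-and-conquer algorithm (sort by x, recurse on halves, check the dividing strip) achieves O(n log n).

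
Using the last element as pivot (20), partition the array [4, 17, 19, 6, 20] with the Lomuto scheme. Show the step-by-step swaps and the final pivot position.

Lomuto partition with pivot = 20:

Initial array: [4, 17, 19, 6, 20]

arr[0]=4 <= 20: swap with position 0, array becomes [4, 17, 19, 6, 20]
arr[1]=17 <= 20: swap with position 1, array becomes [4, 17, 19, 6, 20]
arr[2]=19 <= 20: swap with position 2, array becomes [4, 17, 19, 6, 20]
arr[3]=6 <= 20: swap with position 3, array becomes [4, 17, 19, 6, 20]

Place pivot at position 4: [4, 17, 19, 6, 20]
Pivot position: 4

After partitioning with pivot 20, the array becomes [4, 17, 19, 6, 20]. The pivot is placed at index 4. All elements to the left of the pivot are <= 20, and all elements to the right are > 20.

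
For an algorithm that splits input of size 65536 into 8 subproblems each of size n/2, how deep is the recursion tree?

For divide and conquer with division factor 2:

Problem sizes at each level:
Level 0: 65536
Level 1: 32768
Level 2: 16384
Level 3: 8192
Level 4: 4096
Level 5: 2048
Level 6: 1024
Level 7: 512
Level 8: 256
Level 9: 128
Level 10: 64
Level 11: 32
Level 12: 16
Level 13: 8
Level 14: 4
Level 15: 2
Level 16: 1

The root is level 0 and the size-1 base case is level 16 (the tree spans levels 0 through 16, i.e. 17 levels counting the root), so the depth is the number of divisions: log_2(65536) = 16

The recursion tree depth is log_2(65536) = 16. At each level, the problem size is divided by 2, so it takes 16 divisions to reduce to a base case of size 1. The algorithm makes 8 recursive calls at each level.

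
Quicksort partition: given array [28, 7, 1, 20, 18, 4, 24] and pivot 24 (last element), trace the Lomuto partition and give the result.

Lomuto partition with pivot = 24:

Initial array: [28, 7, 1, 20, 18, 4, 24]

arr[0]=28 > 24: no swap
arr[1]=7 <= 24: swap with position 0, array becomes [7, 28, 1, 20, 18, 4, 24]
arr[2]=1 <= 24: swap with position 1, array becomes [7, 1, 28, 20, 18, 4, 24]
arr[3]=20 <= 24: swap with position 2, array becomes [7, 1, 20, 28, 18, 4, 24]
arr[4]=18 <= 24: swap with position 3, array becomes [7, 1, 20, 18, 28, 4, 24]
arr[5]=4 <= 24: swap with position 4, array becomes [7, 1, 20, 18, 4, 28, 24]

Place pivot at position 5: [7, 1, 20, 18, 4, 24, 28]
Pivot position: 5

After partitioning with pivot 24, the array becomes [7, 1, 20, 18, 4, 24, 28]. The pivot is placed at index 5. All elements to the left of the pivot are <= 24, and all elements to the right are > 24.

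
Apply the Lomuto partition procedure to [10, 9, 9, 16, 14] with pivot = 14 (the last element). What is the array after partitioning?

Lomuto partition with pivot = 14:

Initial array: [10, 9, 9, 16, 14]

arr[0]=10 <= 14: swap with position 0, array becomes [10, 9, 9, 16, 14]
arr[1]=9 <= 14: swap with position 1, array becomes [10, 9, 9, 16, 14]
arr[2]=9 <= 14: swap with position 2, array becomes [10, 9, 9, 16, 14]
arr[3]=16 > 14: no swap

Place pivot at position 3: [10, 9, 9, 14, 16]
Pivot position: 3

After partitioning with pivot 14, the array becomes [10, 9, 9, 14, 16]. The pivot is placed at index 3. All elements to the left of the pivot are <= 14, and all elements to the right are > 14.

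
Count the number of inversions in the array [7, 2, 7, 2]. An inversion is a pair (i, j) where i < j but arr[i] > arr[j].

Finding inversions in [7, 2, 7, 2]:

(0, 1): arr[0]=7 > arr[1]=2
(0, 3): arr[0]=7 > arr[3]=2
(2, 3): arr[2]=7 > arr[3]=2

Total inversions: 3

The array has 3 inversion(s): (0,1), (0,3), (2,3). Each pair (i,j) satisfies i < j and arr[i] > arr[j].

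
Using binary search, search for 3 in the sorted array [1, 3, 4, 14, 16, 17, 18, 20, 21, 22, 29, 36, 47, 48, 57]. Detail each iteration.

Binary search for 3 in [1, 3, 4, 14, 16, 17, 18, 20, 21, 22, 29, 36, 47, 48, 57]:

lo=0, hi=14, mid=7, arr[mid]=20 -> 20 > 3, search left half
lo=0, hi=6, mid=3, arr[mid]=14 -> 14 > 3, search left half
lo=0, hi=2, mid=1, arr[mid]=3 -> Found target at index 1!

Binary search finds 3 at index 1 after 3 comparisons. The search repeatedly halves the search space by comparing with the middle element.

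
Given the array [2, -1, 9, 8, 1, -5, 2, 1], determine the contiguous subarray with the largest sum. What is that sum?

Using Kadane's algorithm on [2, -1, 9, 8, 1, -5, 2, 1]:

Scanning through the array:
Position 1 (value -1): max_ending_here = 1, max_so_far = 2
Position 2 (value 9): max_ending_here = 10, max_so_far = 10
Position 3 (value 8): max_ending_here = 18, max_so_far = 18
Position 4 (value 1): max_ending_here = 19, max_so_far = 19
Position 5 (value -5): max_ending_here = 14, max_so_far = 19
Position 6 (value 2): max_ending_here = 16, max_so_far = 19
Position 7 (value 1): max_ending_here = 17, max_so_far = 19

Maximum subarray: [2, -1, 9, 8, 1]
Maximum sum: 19

The maximum subarray is [2, -1, 9, 8, 1] with sum 19. This subarray runs from index 0 to index 4.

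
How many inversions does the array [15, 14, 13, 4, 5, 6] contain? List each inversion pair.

Finding inversions in [15, 14, 13, 4, 5, 6]:

(0, 1): arr[0]=15 > arr[1]=14
(0, 2): arr[0]=15 > arr[2]=13
(0, 3): arr[0]=15 > arr[3]=4
(0, 4): arr[0]=15 > arr[4]=5
(0, 5): arr[0]=15 > arr[5]=6
(1, 2): arr[1]=14 > arr[2]=13
(1, 3): arr[1]=14 > arr[3]=4
(1, 4): arr[1]=14 > arr[4]=5
(1, 5): arr[1]=14 > arr[5]=6
(2, 3): arr[2]=13 > arr[3]=4
(2, 4): arr[2]=13 > arr[4]=5
(2, 5): arr[2]=13 > arr[5]=6

Total inversions: 12

The array has 12 inversion(s): (0,1), (0,2), (0,3), (0,4), (0,5), (1,2), (1,3), (1,4), (1,5), (2,3), (2,4), (2,5). Each pair (i,j) satisfies i < j and arr[i] > arr[j].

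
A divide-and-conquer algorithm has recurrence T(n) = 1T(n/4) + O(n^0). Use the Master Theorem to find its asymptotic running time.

Master Theorem for T(n) = 1T(n/4) + O(n^0):

a = 1, b = 4, c = 0
log_b(a) = log_4(1) = 0.0000

Case 2: c = 0 = log_4(1) = 0.0000
T(n) = O(n^0 log n) = O(log n)

For T(n) = 1T(n/4) + O(n^0): log_4(1) = 0.0000. This is Case 2 of the Master Theorem (c = log_b(a), equal work at all levels), giving O(log n).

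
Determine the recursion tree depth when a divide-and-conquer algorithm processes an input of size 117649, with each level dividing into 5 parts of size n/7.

For divide and conquer with division factor 7:

Problem sizes at each level:
Level 0: 117649
Level 1: 16807
Level 2: 2401
Level 3: 343
Level 4: 49
Level 5: 7
Level 6: 1

The root is level 0 and the size-1 base case is level 6 (the tree spans levels 0 through 6, i.e. 7 levels counting the root), so the depth is the number of divisions: log_7(117649) = 6

The recursion tree depth is log_7(117649) = 6. At each level, the problem size is divided by 7, so it takes 6 divisions to reduce to a base case of size 1. The algorithm makes 5 recursive calls at each level.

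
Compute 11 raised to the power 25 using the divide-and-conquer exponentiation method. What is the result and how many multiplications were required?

Computing 11^25 by squaring (build up from 11^1; each line after the first costs one multiplication):

11^1 = 11
11^2 = (11^1)^2 = 11^2 = 121
11^3 = 11 * 11^2 = 11 * 121 = 1331
11^6 = (11^3)^2 = 1331^2 = 1771561
11^12 = (11^6)^2 = 1771561^2 = 3138428376721
11^24 = (11^12)^2 = 3138428376721^2 = 9849732675807611094711841
11^25 = 11 * 11^24 = 11 * 9849732675807611094711841 = 108347059433883722041830251

Result: 108347059433883722041830251
Multiplications needed: 6 (6 lines after 11^1)

11^25 = 108347059433883722041830251. Using exponentiation by squaring, this requires 6 multiplications. The key idea: if the exponent is even, square the half-power; if odd, multiply by the base once.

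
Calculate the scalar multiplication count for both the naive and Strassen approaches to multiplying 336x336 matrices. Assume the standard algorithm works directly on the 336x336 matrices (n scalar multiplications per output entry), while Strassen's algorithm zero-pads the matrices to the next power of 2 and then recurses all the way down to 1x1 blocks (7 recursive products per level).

Matrix multiplication for 336x336 matrices:

Strassen's algorithm requires power-of-2 dimensions. Pad 336x336 to 512x512 (next power of 2).

Standard algorithm: 336^3 = 37933056 multiplications
Strassen's algorithm: 7^(log2(512)) = 7^9 = 40353607 multiplications
Difference: 37933056 - 40353607 = -2420551 (Strassen uses MORE here due to padding overhead — for small or just-over-power-of-2 n, padding can outweigh the per-level savings)

Standard: 37933056 multiplications (336^3). Strassen: 40353607 multiplications (7^9, after padding to 512x512). Strassen reduces 8 recursive multiplications to 7 at each level.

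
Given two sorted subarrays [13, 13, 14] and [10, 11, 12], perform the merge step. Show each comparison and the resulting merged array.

Merging process:

Compare 13 vs 10: take 10 from right. Merged: [10]
Compare 13 vs 11: take 11 from right. Merged: [10, 11]
Compare 13 vs 12: take 12 from right. Merged: [10, 11, 12]
Append remaining from left: [13, 13, 14]. Merged: [10, 11, 12, 13, 13, 14]

Final merged array: [10, 11, 12, 13, 13, 14]
Total comparisons: 3

The merged array is [10, 11, 12, 13, 13, 14], requiring 3 comparisons. The merge step runs in O(n) time where n is the total number of elements.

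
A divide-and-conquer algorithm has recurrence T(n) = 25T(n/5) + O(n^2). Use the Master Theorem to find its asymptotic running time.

Master Theorem for T(n) = 25T(n/5) + O(n^2):

a = 25, b = 5, c = 2
log_b(a) = log_5(25) = 2.0000

Case 2: c = 2 = log_5(25) = 2.0000
T(n) = O(n^2 log n) = O(n^2 log n)

For T(n) = 25T(n/5) + O(n^2): log_5(25) = 2.0000. This is Case 2 of the Master Theorem (c = log_b(a), equal work at all levels), giving O(n^2 log n).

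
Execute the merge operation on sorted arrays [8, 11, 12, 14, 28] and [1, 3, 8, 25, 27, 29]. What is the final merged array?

Merging process:

Compare 8 vs 1: take 1 from right. Merged: [1]
Compare 8 vs 3: take 3 from right. Merged: [1, 3]
Compare 8 vs 8: take 8 from left. Merged: [1, 3, 8]
Compare 11 vs 8: take 8 from right. Merged: [1, 3, 8, 8]
Compare 11 vs 25: take 11 from left. Merged: [1, 3, 8, 8, 11]
Compare 12 vs 25: take 12 from left. Merged: [1, 3, 8, 8, 11, 12]
Compare 14 vs 25: take 14 from left. Merged: [1, 3, 8, 8, 11, 12, 14]
Compare 28 vs 25: take 25 from right. Merged: [1, 3, 8, 8, 11, 12, 14, 25]
Compare 28 vs 27: take 27 from right. Merged: [1, 3, 8, 8, 11, 12, 14, 25, 27]
Compare 28 vs 29: take 28 from left. Merged: [1, 3, 8, 8, 11, 12, 14, 25, 27, 28]
Append remaining from right: [29]. Merged: [1, 3, 8, 8, 11, 12, 14, 25, 27, 28, 29]

Final merged array: [1, 3, 8, 8, 11, 12, 14, 25, 27, 28, 29]
Total comparisons: 10

The merged array is [1, 3, 8, 8, 11, 12, 14, 25, 27, 28, 29], requiring 10 comparisons. The merge step runs in O(n) time where n is the total number of elements.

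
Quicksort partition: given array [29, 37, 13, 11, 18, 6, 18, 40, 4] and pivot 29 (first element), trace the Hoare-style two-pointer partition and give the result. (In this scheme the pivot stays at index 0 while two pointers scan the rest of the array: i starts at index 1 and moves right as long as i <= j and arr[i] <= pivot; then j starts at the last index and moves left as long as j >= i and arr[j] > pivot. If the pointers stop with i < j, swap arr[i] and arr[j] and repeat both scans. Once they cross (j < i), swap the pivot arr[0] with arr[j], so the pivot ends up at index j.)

Hoare-style two-pointer partition with pivot = 29:

Initial array: [29, 37, 13, 11, 18, 6, 18, 40, 4]

Pointers start at i = 1, j = 8.
i stops at index 1 (arr[1]=37 > 29), j stops at index 8 (arr[8]=4 <= 29): swap arr[1] and arr[8], array becomes [29, 4, 13, 11, 18, 6, 18, 40, 37]
i ends at 7, j ends at 6: the pointers have crossed (j < i), so scanning stops.

Swap pivot arr[0] with arr[6] to place pivot at position 6: [18, 4, 13, 11, 18, 6, 29, 40, 37]
Pivot position: 6

After partitioning with pivot 29, the array becomes [18, 4, 13, 11, 18, 6, 29, 40, 37]. The pivot is placed at index 6. All elements to the left of the pivot are <= 29, and all elements to the right are > 29.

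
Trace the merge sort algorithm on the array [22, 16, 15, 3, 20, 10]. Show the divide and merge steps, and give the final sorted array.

Merge sort trace:

Split: [22, 16, 15, 3, 20, 10] -> [22, 16, 15] and [3, 20, 10]
  Split: [22, 16, 15] -> [22] and [16, 15]
    Split: [16, 15] -> [16] and [15]
    Merge: [16] + [15] -> [15, 16]
  Merge: [22] + [15, 16] -> [15, 16, 22]
  Split: [3, 20, 10] -> [3] and [20, 10]
    Split: [20, 10] -> [20] and [10]
    Merge: [20] + [10] -> [10, 20]
  Merge: [3] + [10, 20] -> [3, 10, 20]
Merge: [15, 16, 22] + [3, 10, 20] -> [3, 10, 15, 16, 20, 22]

Final sorted array: [3, 10, 15, 16, 20, 22]

The merge sort proceeds by recursively splitting the array and merging sorted halves.
After all merges, the sorted array is [3, 10, 15, 16, 20, 22].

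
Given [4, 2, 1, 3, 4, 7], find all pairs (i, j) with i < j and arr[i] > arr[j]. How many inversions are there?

Finding inversions in [4, 2, 1, 3, 4, 7]:

(0, 1): arr[0]=4 > arr[1]=2
(0, 2): arr[0]=4 > arr[2]=1
(0, 3): arr[0]=4 > arr[3]=3
(1, 2): arr[1]=2 > arr[2]=1

Total inversions: 4

The array has 4 inversion(s): (0,1), (0,2), (0,3), (1,2). Each pair (i,j) satisfies i < j and arr[i] > arr[j].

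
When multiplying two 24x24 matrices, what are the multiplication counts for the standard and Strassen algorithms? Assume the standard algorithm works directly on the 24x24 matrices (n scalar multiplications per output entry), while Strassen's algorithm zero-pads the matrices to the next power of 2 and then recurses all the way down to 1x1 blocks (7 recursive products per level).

Matrix multiplication for 24x24 matrices:

Strassen's algorithm requires power-of-2 dimensions. Pad 24x24 to 32x32 (next power of 2).

Standard algorithm: 24^3 = 13824 multiplications
Strassen's algorithm: 7^(log2(32)) = 7^5 = 16807 multiplications
Difference: 13824 - 16807 = -2983 (Strassen uses MORE here due to padding overhead — for small or just-over-power-of-2 n, padding can outweigh the per-level savings)

Standard: 13824 multiplications (24^3). Strassen: 16807 multiplications (7^5, after padding to 32x32). Strassen reduces 8 recursive multiplications to 7 at each level.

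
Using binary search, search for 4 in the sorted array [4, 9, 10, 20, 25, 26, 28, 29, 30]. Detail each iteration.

Binary search for 4 in [4, 9, 10, 20, 25, 26, 28, 29, 30]:

lo=0, hi=8, mid=4, arr[mid]=25 -> 25 > 4, search left half
lo=0, hi=3, mid=1, arr[mid]=9 -> 9 > 4, search left half
lo=0, hi=0, mid=0, arr[mid]=4 -> Found target at index 0!

Binary search finds 4 at index 0 after 3 comparisons. The search repeatedly halves the search space by comparing with the middle element.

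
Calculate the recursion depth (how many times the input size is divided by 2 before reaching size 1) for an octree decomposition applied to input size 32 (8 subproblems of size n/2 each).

For divide and conquer with division factor 2:

Problem sizes at each level:
Level 0: 32
Level 1: 16
Level 2: 8
Level 3: 4
Level 4: 2
Level 5: 1

The root is level 0 and the size-1 base case is level 5 (the tree spans levels 0 through 5, i.e. 6 levels counting the root), so the depth is the number of divisions: log_2(32) = 5

The recursion tree depth is log_2(32) = 5. At each level, the problem size is divided by 2, so it takes 5 divisions to reduce to a base case of size 1. The algorithm makes 8 recursive calls at each level.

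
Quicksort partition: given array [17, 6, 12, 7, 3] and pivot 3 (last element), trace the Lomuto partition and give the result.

Lomuto partition with pivot = 3:

Initial array: [17, 6, 12, 7, 3]

arr[0]=17 > 3: no swap
arr[1]=6 > 3: no swap
arr[2]=12 > 3: no swap
arr[3]=7 > 3: no swap

Place pivot at position 0: [3, 6, 12, 7, 17]
Pivot position: 0

After partitioning with pivot 3, the array becomes [3, 6, 12, 7, 17]. The pivot is placed at index 0. All elements to the left of the pivot are <= 3, and all elements to the right are > 3.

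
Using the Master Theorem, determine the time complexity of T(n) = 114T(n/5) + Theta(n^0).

Master Theorem for T(n) = 114T(n/5) + O(n^0):

a = 114, b = 5, c = 0
log_b(a) = log_5(114) = 2.9428

Case 1: c = 0 < log_5(114) = 2.9428
T(n) = O(n^(log_5 114))

For T(n) = 114T(n/5) + O(n^0): log_5(114) = 2.9428. This is Case 1 of the Master Theorem (c < log_b(a), work dominated by leaves), giving O(n^(log_5 114)).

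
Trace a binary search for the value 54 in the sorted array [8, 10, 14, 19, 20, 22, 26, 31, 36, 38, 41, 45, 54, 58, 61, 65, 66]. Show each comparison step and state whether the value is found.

Binary search for 54 in [8, 10, 14, 19, 20, 22, 26, 31, 36, 38, 41, 45, 54, 58, 61, 65, 66]:

lo=0, hi=16, mid=8, arr[mid]=36 -> 36 < 54, search right half
lo=9, hi=16, mid=12, arr[mid]=54 -> Found target at index 12!

Binary search finds 54 at index 12 after 2 comparisons. The search repeatedly halves the search space by comparing with the middle element.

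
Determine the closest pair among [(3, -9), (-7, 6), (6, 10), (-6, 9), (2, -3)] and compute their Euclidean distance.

Computing all pairwise distances among 5 points:

d((3, -9), (-7, 6)) = 18.0278
d((3, -9), (6, 10)) = 19.2354
d((3, -9), (-6, 9)) = 20.1246
d((3, -9), (2, -3)) = 6.0828
d((-7, 6), (6, 10)) = 13.6015
d((-7, 6), (-6, 9)) = 3.1623 <-- minimum
d((-7, 6), (2, -3)) = 12.7279
d((6, 10), (-6, 9)) = 12.0416
d((6, 10), (2, -3)) = 13.6015
d((-6, 9), (2, -3)) = 14.4222

Closest pair: (-7, 6) and (-6, 9) with distance 3.1623

The closest pair is (-7, 6) and (-6, 9) with Euclidean distance 3.1623. For 5 points, brute-force pairwise comparison is shown above. For large n, the divide-and-conquer algorithm (sort by x, recurse on halves, check the dividing strip) achieves O(n log n).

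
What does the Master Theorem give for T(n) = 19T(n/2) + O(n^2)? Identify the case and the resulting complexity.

Master Theorem for T(n) = 19T(n/2) + O(n^2):

a = 19, b = 2, c = 2
log_b(a) = log_2(19) = 4.2479

Case 1: c = 2 < log_2(19) = 4.2479
T(n) = O(n^(log_2 19))

For T(n) = 19T(n/2) + O(n^2): log_2(19) = 4.2479. This is Case 1 of the Master Theorem (c < log_b(a), work dominated by leaves), giving O(n^(log_2 19)).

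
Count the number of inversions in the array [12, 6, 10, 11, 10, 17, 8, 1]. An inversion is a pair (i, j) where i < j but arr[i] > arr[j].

Finding inversions in [12, 6, 10, 11, 10, 17, 8, 1]:

(0, 1): arr[0]=12 > arr[1]=6
(0, 2): arr[0]=12 > arr[2]=10
(0, 3): arr[0]=12 > arr[3]=11
(0, 4): arr[0]=12 > arr[4]=10
(0, 6): arr[0]=12 > arr[6]=8
(0, 7): arr[0]=12 > arr[7]=1
(1, 7): arr[1]=6 > arr[7]=1
(2, 6): arr[2]=10 > arr[6]=8
(2, 7): arr[2]=10 > arr[7]=1
(3, 4): arr[3]=11 > arr[4]=10
(3, 6): arr[3]=11 > arr[6]=8
(3, 7): arr[3]=11 > arr[7]=1
(4, 6): arr[4]=10 > arr[6]=8
(4, 7): arr[4]=10 > arr[7]=1
(5, 6): arr[5]=17 > arr[6]=8
(5, 7): arr[5]=17 > arr[7]=1
(6, 7): arr[6]=8 > arr[7]=1

Total inversions: 17

The array has 17 inversion(s): (0,1), (0,2), (0,3), (0,4), (0,6), (0,7), (1,7), (2,6), (2,7), (3,4), (3,6), (3,7), (4,6), (4,7), (5,6), (5,7), (6,7). Each pair (i,j) satisfies i < j and arr[i] > arr[j].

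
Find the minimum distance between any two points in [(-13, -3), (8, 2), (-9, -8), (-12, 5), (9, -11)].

Computing all pairwise distances among 5 points:

d((-13, -3), (8, 2)) = 21.587
d((-13, -3), (-9, -8)) = 6.4031 <-- minimum
d((-13, -3), (-12, 5)) = 8.0623
d((-13, -3), (9, -11)) = 23.4094
d((8, 2), (-9, -8)) = 19.7231
d((8, 2), (-12, 5)) = 20.2237
d((8, 2), (9, -11)) = 13.0384
d((-9, -8), (-12, 5)) = 13.3417
d((-9, -8), (9, -11)) = 18.2483
d((-12, 5), (9, -11)) = 26.4008

Closest pair: (-13, -3) and (-9, -8) with distance 6.4031

The closest pair is (-13, -3) and (-9, -8) with Euclidean distance 6.4031. For 5 points, brute-force pairwise comparison is shown above. For large n, the divide-and-conquer algorithm (sort by x, recurse on halves, check the dividing strip) achieves O(n log n).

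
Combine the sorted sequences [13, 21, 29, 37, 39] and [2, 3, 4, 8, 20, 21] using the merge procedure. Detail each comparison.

Merging process:

Compare 13 vs 2: take 2 from right. Merged: [2]
Compare 13 vs 3: take 3 from right. Merged: [2, 3]
Compare 13 vs 4: take 4 from right. Merged: [2, 3, 4]
Compare 13 vs 8: take 8 from right. Merged: [2, 3, 4, 8]
Compare 13 vs 20: take 13 from left. Merged: [2, 3, 4, 8, 13]
Compare 21 vs 20: take 20 from right. Merged: [2, 3, 4, 8, 13, 20]
Compare 21 vs 21: take 21 from left. Merged: [2, 3, 4, 8, 13, 20, 21]
Compare 29 vs 21: take 21 from right. Merged: [2, 3, 4, 8, 13, 20, 21, 21]
Append remaining from left: [29, 37, 39]. Merged: [2, 3, 4, 8, 13, 20, 21, 21, 29, 37, 39]

Final merged array: [2, 3, 4, 8, 13, 20, 21, 21, 29, 37, 39]
Total comparisons: 8

The merged array is [2, 3, 4, 8, 13, 20, 21, 21, 29, 37, 39], requiring 8 comparisons. The merge step runs in O(n) time where n is the total number of elements.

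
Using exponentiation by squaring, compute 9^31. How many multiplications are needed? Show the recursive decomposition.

Computing 9^31 by squaring (build up from 9^1; each line after the first costs one multiplication):

9^1 = 9
9^2 = (9^1)^2 = 9^2 = 81
9^3 = 9 * 9^2 = 9 * 81 = 729
9^6 = (9^3)^2 = 729^2 = 531441
9^7 = 9 * 9^6 = 9 * 531441 = 4782969
9^14 = (9^7)^2 = 4782969^2 = 22876792454961
9^15 = 9 * 9^14 = 9 * 22876792454961 = 205891132094649
9^30 = (9^15)^2 = 205891132094649^2 = 42391158275216203514294433201
9^31 = 9 * 9^30 = 9 * 42391158275216203514294433201 = 381520424476945831628649898809

Result: 381520424476945831628649898809
Multiplications needed: 8 (8 lines after 9^1)

9^31 = 381520424476945831628649898809. Using exponentiation by squaring, this requires 8 multiplications. The key idea: if the exponent is even, square the half-power; if odd, multiply by the base once.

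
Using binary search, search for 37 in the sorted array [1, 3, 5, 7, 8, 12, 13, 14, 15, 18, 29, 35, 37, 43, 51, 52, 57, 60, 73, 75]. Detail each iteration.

Binary search for 37 in [1, 3, 5, 7, 8, 12, 13, 14, 15, 18, 29, 35, 37, 43, 51, 52, 57, 60, 73, 75]:

lo=0, hi=19, mid=9, arr[mid]=18 -> 18 < 37, search right half
lo=10, hi=19, mid=14, arr[mid]=51 -> 51 > 37, search left half
lo=10, hi=13, mid=11, arr[mid]=35 -> 35 < 37, search right half
lo=12, hi=13, mid=12, arr[mid]=37 -> Found target at index 12!

Binary search finds 37 at index 12 after 4 comparisons. The search repeatedly halves the search space by comparing with the middle element.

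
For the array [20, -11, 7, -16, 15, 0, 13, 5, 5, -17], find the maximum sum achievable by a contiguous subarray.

Using Kadane's algorithm on [20, -11, 7, -16, 15, 0, 13, 5, 5, -17]:

Scanning through the array:
Position 1 (value -11): max_ending_here = 9, max_so_far = 20
Position 2 (value 7): max_ending_here = 16, max_so_far = 20
Position 3 (value -16): max_ending_here = 0, max_so_far = 20
Position 4 (value 15): max_ending_here = 15, max_so_far = 20
Position 5 (value 0): max_ending_here = 15, max_so_far = 20
Position 6 (value 13): max_ending_here = 28, max_so_far = 28
Position 7 (value 5): max_ending_here = 33, max_so_far = 33
Position 8 (value 5): max_ending_here = 38, max_so_far = 38
Position 9 (value -17): max_ending_here = 21, max_so_far = 38

Maximum subarray: [20, -11, 7, -16, 15, 0, 13, 5, 5]
Maximum sum: 38

The maximum subarray is [20, -11, 7, -16, 15, 0, 13, 5, 5] with sum 38. This subarray runs from index 0 to index 8.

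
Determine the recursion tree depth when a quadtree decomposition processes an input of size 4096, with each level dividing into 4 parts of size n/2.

For divide and conquer with division factor 2:

Problem sizes at each level:
Level 0: 4096
Level 1: 2048
Level 2: 1024
Level 3: 512
Level 4: 256
Level 5: 128
Level 6: 64
Level 7: 32
Level 8: 16
Level 9: 8
Level 10: 4
Level 11: 2
Level 12: 1

The root is level 0 and the size-1 base case is level 12 (the tree spans levels 0 through 12, i.e. 13 levels counting the root), so the depth is the number of divisions: log_2(4096) = 12

The recursion tree depth is log_2(4096) = 12. At each level, the problem size is divided by 2, so it takes 12 divisions to reduce to a base case of size 1. The algorithm makes 4 recursive calls at each level.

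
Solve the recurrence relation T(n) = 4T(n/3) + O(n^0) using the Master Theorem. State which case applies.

Master Theorem for T(n) = 4T(n/3) + O(n^0):

a = 4, b = 3, c = 0
log_b(a) = log_3(4) = 1.2619

Case 1: c = 0 < log_3(4) = 1.2619
T(n) = O(n^(log_3 4))

For T(n) = 4T(n/3) + O(n^0): log_3(4) = 1.2619. This is Case 1 of the Master Theorem (c < log_b(a), work dominated by leaves), giving O(n^(log_3 4)).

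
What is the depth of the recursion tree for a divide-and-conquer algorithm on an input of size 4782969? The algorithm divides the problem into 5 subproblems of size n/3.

For divide and conquer with division factor 3:

Problem sizes at each level:
Level 0: 4782969
Level 1: 1594323
Level 2: 531441
Level 3: 177147
Level 4: 59049
Level 5: 19683
Level 6: 6561
Level 7: 2187
Level 8: 729
Level 9: 243
Level 10: 81
Level 11: 27
Level 12: 9
Level 13: 3
Level 14: 1

The root is level 0 and the size-1 base case is level 14 (the tree spans levels 0 through 14, i.e. 15 levels counting the root), so the depth is the number of divisions: log_3(4782969) = 14

The recursion tree depth is log_3(4782969) = 14. At each level, the problem size is divided by 3, so it takes 14 divisions to reduce to a base case of size 1. The algorithm makes 5 recursive calls at each level.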